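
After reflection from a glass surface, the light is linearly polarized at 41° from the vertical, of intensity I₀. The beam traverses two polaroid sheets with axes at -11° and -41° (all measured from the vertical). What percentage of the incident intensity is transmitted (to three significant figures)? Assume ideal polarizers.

I₁ = I₀ cos²(-11° − 41°) = I₀ cos²(52°) = 0.379 I₀.
I₂ = I₁ cos²(-41° + 11°) = 0.379 I₀ · cos²(30°) = 0.2843 I₀.
That is 28.43% of the incident intensity.

≈ 28.4%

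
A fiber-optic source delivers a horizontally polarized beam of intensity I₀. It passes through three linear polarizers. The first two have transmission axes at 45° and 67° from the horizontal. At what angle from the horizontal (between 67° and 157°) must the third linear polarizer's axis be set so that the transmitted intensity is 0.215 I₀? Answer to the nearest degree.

θ ≈ 112°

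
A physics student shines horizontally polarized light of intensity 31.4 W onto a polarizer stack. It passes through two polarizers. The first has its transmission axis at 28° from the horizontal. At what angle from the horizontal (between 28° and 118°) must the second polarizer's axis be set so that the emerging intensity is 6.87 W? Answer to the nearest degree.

I₁ = I₀ cos²(28° − 0°) = I₀ cos²(28°) = 0.7796 I₀.
Target fraction: 6.87 / 31.4 W = 0.2188 of I₀.
Need I₂/I₀ = 0.2188, so cos²(θ − 28°) = 0.2188 / 0.7796 = 0.2806.
θ − 28° = arccos(√0.2806) = 58.0°, giving θ ≈ 28 + 58.0 = 86.0°.

θ ≈ 86°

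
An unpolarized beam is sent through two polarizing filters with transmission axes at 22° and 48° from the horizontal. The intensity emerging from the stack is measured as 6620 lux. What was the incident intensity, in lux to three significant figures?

I₀ ≈ 1.64e4 lux

Unpolarized light through the first polarizer → I₁ = ½ I₀, now polarized at 22°.
I₂ = I₁ cos²(48° − 22°) = 0.5 I₀ · cos²(26°) = 0.4039 I₀.
So 6620 lux = 0.4039 I₀, giving I₀ = 6620/0.4039 = 1.639e+04 lux.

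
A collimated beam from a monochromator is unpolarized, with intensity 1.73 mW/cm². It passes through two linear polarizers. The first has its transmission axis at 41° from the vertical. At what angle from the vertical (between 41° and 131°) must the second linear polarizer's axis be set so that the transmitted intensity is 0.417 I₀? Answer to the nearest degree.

θ ≈ 65°

Unpolarized light through the first polarizer → I₁ = ½ I₀, now polarized at 41°.
Need I₂/I₀ = 0.417, so cos²(θ − 41°) = 0.417 / 0.5 = 0.834.
θ − 41° = arccos(√0.834) = 24.0°, giving θ ≈ 41 + 24.0 = 65.0°.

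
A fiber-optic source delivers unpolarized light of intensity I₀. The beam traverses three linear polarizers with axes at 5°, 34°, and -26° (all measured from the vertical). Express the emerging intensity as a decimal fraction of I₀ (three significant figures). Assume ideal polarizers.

≈ 0.0956 I₀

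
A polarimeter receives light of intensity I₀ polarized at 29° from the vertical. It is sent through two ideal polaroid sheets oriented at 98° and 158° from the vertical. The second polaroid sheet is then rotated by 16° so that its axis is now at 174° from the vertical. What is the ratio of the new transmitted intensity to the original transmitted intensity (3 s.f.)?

I_new/I_old ≈ 0.234

Before rotation:
I₁ = I₀ cos²(98° − 29°) = I₀ cos²(69°) = 0.1284 I₀.
I₂ = I₁ cos²(158° − 98°) = 0.1284 I₀ · cos²(60°) = 0.03211 I₀.
After rotation:
I₁ = I₀ cos²(98° − 29°) = I₀ cos²(69°) = 0.1284 I₀.
I₂ = I₁ cos²(174° − 98°) = 0.1284 I₀ · cos²(76°) = 0.007516 I₀.
Ratio = 0.007516 / 0.03211 = 0.2341.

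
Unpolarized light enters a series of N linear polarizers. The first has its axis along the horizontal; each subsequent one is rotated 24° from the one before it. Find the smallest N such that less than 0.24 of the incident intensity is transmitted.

N = 6

First polarizer halves the unpolarized light: factor 1/2.
Each further stage multiplies by cos²(24°) = 0.8346.
After N polarizers: T = 0.5·0.8346^(N−1). Require T < 0.24 ⇒ N−1 > ln(0.24/0.5)/ln(0.8346) = 4.06, so N−1 ≥ 5 and N = 6.
Check: N=6 gives T = 0.2024 < 0.24; N=5 gives T = 0.2426.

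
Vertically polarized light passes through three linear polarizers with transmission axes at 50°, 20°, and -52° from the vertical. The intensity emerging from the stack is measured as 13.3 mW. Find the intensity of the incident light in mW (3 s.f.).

By Malus's law, I₁ = I₀ cos²(50° − 0°) = I₀ cos²(50°) = 0.4132 I₀.
I₂ = I₁ cos²(20° − 50°) = 0.4132 I₀ · cos²(30°) = 0.3099 I₀.
I₃ = I₂ cos²(-52° − 20°) = 0.3099 I₀ · cos²(72°) = 0.02959 I₀.
So 13.3 mW = 0.02959 I₀, giving I₀ = 13.3/0.02959 = 449.5 mW.

I₀ ≈ 449 mW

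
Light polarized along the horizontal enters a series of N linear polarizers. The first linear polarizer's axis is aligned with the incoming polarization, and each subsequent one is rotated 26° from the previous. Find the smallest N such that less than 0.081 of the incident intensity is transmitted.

First polarizer is aligned with the polarization: full transmission.
Each further stage multiplies by cos²(26°) = 0.8078.
After N polarizers: T = 0.8078^(N−1). Require T < 0.081 ⇒ N−1 > ln(0.081)/ln(0.8078) = 11.78, so N−1 ≥ 12 and N = 13.
Check: N=13 gives T = 0.07724 < 0.081; N=12 gives T = 0.09561.

N = 13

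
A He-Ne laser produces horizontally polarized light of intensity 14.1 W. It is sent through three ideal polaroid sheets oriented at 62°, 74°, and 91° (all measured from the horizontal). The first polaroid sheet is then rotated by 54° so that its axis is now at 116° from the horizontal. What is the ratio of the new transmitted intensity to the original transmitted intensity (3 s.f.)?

Before rotation:
By Malus's law, I₁ = I₀ cos²(62° − 0°) = I₀ cos²(62°) = 0.2204 I₀.
I₂ = I₁ cos²(74° − 62°) = 0.2204 I₀ · cos²(12°) = 0.2109 I₀.
I₃ = I₂ cos²(91° − 74°) = 0.2109 I₀ · cos²(17°) = 0.1929 I₀.
After rotation:
I₁ = I₀ cos²(116° − 0°) = I₀ cos²(64°) = 0.1922 I₀.
I₂ = I₁ cos²(74° − 116°) = 0.1922 I₀ · cos²(42°) = 0.1061 I₀.
I₃ = I₂ cos²(91° − 74°) = 0.1061 I₀ · cos²(17°) = 0.09706 I₀.
Ratio = 0.09706 / 0.1929 = 0.5033.

I_new/I_old ≈ 0.503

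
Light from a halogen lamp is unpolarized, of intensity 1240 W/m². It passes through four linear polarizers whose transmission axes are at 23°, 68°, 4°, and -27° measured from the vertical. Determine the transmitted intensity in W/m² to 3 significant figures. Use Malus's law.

I ≈ 43.8 W/m²

Unpolarized light through the first polarizer → I₁ = 1240 W/m²/2 = 620 W/m², polarized at 23°.
I₂ = I₁ · cos²(45°) = 620 · 0.5 = 310 W/m².
I₃ = I₂ · cos²(64°) = 310 · 0.1922 = 59.57 W/m².
I₄ = I₃ · cos²(31°) = 59.57 · 0.7347 = 43.77 W/m².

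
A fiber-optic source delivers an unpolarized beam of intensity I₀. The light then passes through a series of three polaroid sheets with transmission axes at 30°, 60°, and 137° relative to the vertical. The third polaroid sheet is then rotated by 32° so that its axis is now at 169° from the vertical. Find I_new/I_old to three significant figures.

I_new/I_old ≈ 2.09

Before rotation:
Unpolarized light through the first polarizer → I₁ = ½ I₀, now polarized at 30°.
I₂ = I₁ cos²(60° − 30°) = 0.5 I₀ · cos²(30°) = 0.375 I₀.
I₃ = I₂ cos²(137° − 60°) = 0.375 I₀ · cos²(77°) = 0.01898 I₀.
After rotation:
Unpolarized light through the first polarizer → I₁ = ½ I₀, now polarized at 30°.
I₂ = I₁ cos²(60° − 30°) = 0.5 I₀ · cos²(30°) = 0.375 I₀.
Angle between axes 2 and 3: 71°. I₃ = 0.375 I₀ · cos²(71°) = 0.03975 I₀.
Ratio = 0.03975 / 0.01898 = 2.095.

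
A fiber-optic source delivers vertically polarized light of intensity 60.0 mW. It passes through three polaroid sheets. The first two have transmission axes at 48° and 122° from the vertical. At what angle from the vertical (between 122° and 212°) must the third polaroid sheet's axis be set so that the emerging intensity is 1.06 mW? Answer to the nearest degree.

I₁ = I₀ cos²(48° − 0°) = I₀ cos²(48°) = 0.4477 I₀.
I₂ = I₁ cos²(122° − 48°) = 0.4477 I₀ · cos²(74°) = 0.03402 I₀.
Target fraction: 1.06 / 60.0 mW = 0.01767 of I₀.
Need I₃/I₀ = 0.01767, so cos²(θ − 122°) = 0.01767 / 0.03402 = 0.5193.
θ − 122° = arccos(√0.5193) = 43.9°, giving θ ≈ 122 + 43.9 = 165.9°.

θ ≈ 166°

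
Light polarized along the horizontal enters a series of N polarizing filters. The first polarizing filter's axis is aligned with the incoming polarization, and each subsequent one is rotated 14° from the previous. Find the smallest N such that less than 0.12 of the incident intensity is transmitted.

N = 37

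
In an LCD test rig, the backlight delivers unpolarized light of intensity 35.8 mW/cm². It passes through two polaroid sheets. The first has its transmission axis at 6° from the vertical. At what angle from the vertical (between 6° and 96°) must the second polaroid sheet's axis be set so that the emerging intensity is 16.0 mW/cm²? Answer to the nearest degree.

Unpolarized light through the first polarizer → I₁ = ½ I₀, now polarized at 6°.
Target fraction: 16.0 / 35.8 mW/cm² = 0.4469 of I₀.
Need I₂/I₀ = 0.4469, so cos²(θ − 6°) = 0.4469 / 0.5 = 0.8939.
θ − 6° = arccos(√0.8939) = 19.0°, giving θ ≈ 6 + 19.0 = 25.0°.

θ ≈ 25°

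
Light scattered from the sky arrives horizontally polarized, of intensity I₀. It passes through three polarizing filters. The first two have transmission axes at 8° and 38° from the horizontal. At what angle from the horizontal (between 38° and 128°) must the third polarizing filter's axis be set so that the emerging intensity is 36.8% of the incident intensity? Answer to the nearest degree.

θ ≈ 83°

By Malus's law, I₁ = I₀ cos²(8° − 0°) = I₀ cos²(8°) = 0.9806 I₀.
I₂ = I₁ cos²(38° − 8°) = 0.9806 I₀ · cos²(30°) = 0.7355 I₀.
Need I₃/I₀ = 0.368, so cos²(θ − 38°) = 0.368 / 0.7355 = 0.5004.
θ − 38° = arccos(√0.5004) = 45.0°, giving θ ≈ 38 + 45.0 = 83.0°.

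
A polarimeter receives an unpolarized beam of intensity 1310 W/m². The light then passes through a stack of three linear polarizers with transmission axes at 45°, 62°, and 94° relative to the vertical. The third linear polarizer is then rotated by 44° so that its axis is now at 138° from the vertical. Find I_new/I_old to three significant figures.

I_new/I_old ≈ 0.0814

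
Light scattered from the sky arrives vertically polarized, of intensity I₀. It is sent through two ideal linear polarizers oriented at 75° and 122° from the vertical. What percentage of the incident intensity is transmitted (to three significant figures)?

By Malus's law, I₁ = I₀ cos²(75° − 0°) = I₀ cos²(75°) = 0.06699 I₀.
I₂ = I₁ cos²(122° − 75°) = 0.06699 I₀ · cos²(47°) = 0.03116 I₀.
That is 3.116% of the incident intensity.

≈ 3.12%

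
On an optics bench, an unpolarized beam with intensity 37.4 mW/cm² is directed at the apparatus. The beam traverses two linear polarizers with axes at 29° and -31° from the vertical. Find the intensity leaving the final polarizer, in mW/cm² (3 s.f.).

I ≈ 4.68 mW/cm²

Unpolarized light through the first polarizer → I₁ = 37.4 mW/cm²/2 = 18.7 mW/cm², polarized at 29°.
I₂ = I₁ · cos²(60°) = 18.7 · 0.25 = 4.675 mW/cm².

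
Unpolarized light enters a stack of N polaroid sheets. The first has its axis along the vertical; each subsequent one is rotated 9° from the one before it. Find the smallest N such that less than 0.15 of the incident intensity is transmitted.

First polarizer halves the unpolarized light: factor 1/2.
Each further stage multiplies by cos²(9°) = 0.9755.
After N polarizers: T = 0.5·0.9755^(N−1). Require T < 0.15 ⇒ N−1 > ln(0.15/0.5)/ln(0.9755) = 48.59, so N−1 ≥ 49 and N = 50.
Check: N=50 gives T = 0.1485 < 0.15; N=49 gives T = 0.1522.

N = 50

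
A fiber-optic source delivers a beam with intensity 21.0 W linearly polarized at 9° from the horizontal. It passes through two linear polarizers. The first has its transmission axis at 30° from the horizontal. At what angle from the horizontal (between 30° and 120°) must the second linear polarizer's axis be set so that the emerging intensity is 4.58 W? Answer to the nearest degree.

θ ≈ 90°

By Malus's law, I₁ = I₀ cos²(30° − 9°) = I₀ cos²(21°) = 0.8716 I₀.
Target fraction: 4.58 / 21.0 W = 0.2181 of I₀.
Need I₂/I₀ = 0.2181, so cos²(θ − 30°) = 0.2181 / 0.8716 = 0.2502.
θ − 30° = arccos(√0.2502) = 60.0°, giving θ ≈ 30 + 60.0 = 90.0°.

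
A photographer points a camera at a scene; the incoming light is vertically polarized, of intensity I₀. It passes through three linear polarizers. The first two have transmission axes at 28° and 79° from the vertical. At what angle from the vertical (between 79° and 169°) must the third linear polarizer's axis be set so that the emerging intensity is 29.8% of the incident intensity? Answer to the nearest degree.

θ ≈ 90°

By Malus's law, I₁ = I₀ cos²(28° − 0°) = I₀ cos²(28°) = 0.7796 I₀.
I₂ = I₁ cos²(79° − 28°) = 0.7796 I₀ · cos²(51°) = 0.3088 I₀.
Need I₃/I₀ = 0.298, so cos²(θ − 79°) = 0.298 / 0.3088 = 0.9652.
θ − 79° = arccos(√0.9652) = 10.8°, giving θ ≈ 79 + 10.8 = 89.8°.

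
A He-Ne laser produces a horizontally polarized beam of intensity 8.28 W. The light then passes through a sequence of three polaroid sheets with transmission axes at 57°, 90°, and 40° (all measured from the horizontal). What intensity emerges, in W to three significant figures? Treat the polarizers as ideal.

I ≈ 0.714 W

I₁ = 8.28 W · cos²(57°) = 2.456 W.
I₂ = I₁ · cos²(33°) = 2.456 · 0.7034 = 1.728 W.
I₃ = I₂ · cos²(50°) = 1.728 · 0.4132 = 0.7138 W.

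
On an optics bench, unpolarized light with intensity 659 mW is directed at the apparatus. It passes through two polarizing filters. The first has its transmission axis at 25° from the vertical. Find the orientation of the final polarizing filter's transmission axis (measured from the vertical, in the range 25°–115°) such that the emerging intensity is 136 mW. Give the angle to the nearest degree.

θ ≈ 75°

Unpolarized light through the first polarizer → I₁ = ½ I₀, now polarized at 25°.
Target fraction: 136 / 659 mW = 0.2064 of I₀.
Need I₂/I₀ = 0.2064, so cos²(θ − 25°) = 0.2064 / 0.5 = 0.4127.
θ − 25° = arccos(√0.4127) = 50.0°, giving θ ≈ 25 + 50.0 = 75.0°.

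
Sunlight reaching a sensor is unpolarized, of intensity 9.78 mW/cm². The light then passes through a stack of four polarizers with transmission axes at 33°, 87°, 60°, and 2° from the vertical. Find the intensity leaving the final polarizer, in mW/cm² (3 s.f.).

Unpolarized light through the first polarizer → I₁ = 9.78 mW/cm²/2 = 4.89 mW/cm², polarized at 33°.
I₂ = I₁ · cos²(54°) = 4.89 · 0.3455 = 1.689 mW/cm².
I₃ = I₂ · cos²(27°) = 1.689 · 0.7939 = 1.341 mW/cm².
I₄ = I₃ · cos²(58°) = 1.341 · 0.2808 = 0.3766 mW/cm².

I ≈ 0.377 mW/cm²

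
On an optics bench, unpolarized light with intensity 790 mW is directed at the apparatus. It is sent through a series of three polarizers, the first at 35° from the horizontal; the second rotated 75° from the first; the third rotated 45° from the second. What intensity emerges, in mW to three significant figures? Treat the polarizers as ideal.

I ≈ 13.2 mW

Unpolarized light through the first polarizer → I₁ = 790 mW/2 = 395 mW, polarized at 35°.
I₂ = I₁ · cos²(75°) = 395 · 0.06699 = 26.46 mW.
I₃ = I₂ · cos²(45°) = 26.46 · 0.5 = 13.23 mW.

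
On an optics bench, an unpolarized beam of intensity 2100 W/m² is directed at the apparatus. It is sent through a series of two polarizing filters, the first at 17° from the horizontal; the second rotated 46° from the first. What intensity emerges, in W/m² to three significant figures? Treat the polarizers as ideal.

Unpolarized light through the first polarizer → I₁ = 2100 W/m²/2 = 1050 W/m², polarized at 17°.
I₂ = I₁ · cos²(46°) = 1050 · 0.4826 = 506.7 W/m².

I ≈ 507 W/m²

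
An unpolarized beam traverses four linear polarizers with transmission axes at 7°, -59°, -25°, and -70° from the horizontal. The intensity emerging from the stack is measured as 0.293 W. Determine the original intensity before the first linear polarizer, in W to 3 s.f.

Unpolarized light through the first polarizer → I₁ = ½ I₀, now polarized at 7°.
I₂ = I₁ cos²(-59° − 7°) = 0.5 I₀ · cos²(66°) = 0.08272 I₀.
I₃ = I₂ cos²(-25° + 59°) = 0.08272 I₀ · cos²(34°) = 0.05685 I₀.
I₄ = I₃ cos²(-70° + 25°) = 0.05685 I₀ · cos²(45°) = 0.02843 I₀.
So 0.293 W = 0.02843 I₀, giving I₀ = 0.293/0.02843 = 10.31 W.

I₀ ≈ 10.3 W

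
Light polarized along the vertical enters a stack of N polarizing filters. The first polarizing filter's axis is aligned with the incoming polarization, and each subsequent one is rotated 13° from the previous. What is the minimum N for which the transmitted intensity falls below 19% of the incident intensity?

First polarizer is aligned with the polarization: full transmission.
Each further stage multiplies by cos²(13°) = 0.9494.
After N polarizers: T = 0.9494^(N−1). Require T < 0.19 ⇒ N−1 > ln(0.19)/ln(0.9494) = 31.98, so N−1 ≥ 32 and N = 33.
Check: N=33 gives T = 0.1898 < 0.19; N=32 gives T = 0.1999.

N = 33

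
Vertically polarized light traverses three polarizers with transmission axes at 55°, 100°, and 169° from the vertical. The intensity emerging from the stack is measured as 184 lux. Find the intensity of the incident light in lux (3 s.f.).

I₀ ≈ 8710 lux

I₁ = I₀ cos²(55° − 0°) = I₀ cos²(55°) = 0.329 I₀.
I₂ = I₁ cos²(100° − 55°) = 0.329 I₀ · cos²(45°) = 0.1645 I₀.
I₃ = I₂ cos²(169° − 100°) = 0.1645 I₀ · cos²(69°) = 0.02113 I₀.
So 184 lux = 0.02113 I₀, giving I₀ = 184/0.02113 = 8710 lux.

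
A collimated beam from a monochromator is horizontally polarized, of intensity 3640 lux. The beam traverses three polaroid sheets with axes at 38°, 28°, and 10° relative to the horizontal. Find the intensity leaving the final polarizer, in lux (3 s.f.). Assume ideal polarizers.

I ≈ 1980 lux

I₁ = 3640 lux · cos²(38°) = 2260 lux.
I₂ = I₁ · cos²(10°) = 2260 · 0.9698 = 2192 lux.
I₃ = I₂ · cos²(18°) = 2192 · 0.9045 = 1983 lux.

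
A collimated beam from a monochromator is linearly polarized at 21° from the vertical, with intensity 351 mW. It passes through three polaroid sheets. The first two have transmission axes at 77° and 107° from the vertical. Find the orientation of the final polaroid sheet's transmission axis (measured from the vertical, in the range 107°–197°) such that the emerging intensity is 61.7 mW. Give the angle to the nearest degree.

θ ≈ 137°

By Malus's law, I₁ = I₀ cos²(77° − 21°) = I₀ cos²(56°) = 0.3127 I₀.
I₂ = I₁ cos²(107° − 77°) = 0.3127 I₀ · cos²(30°) = 0.2345 I₀.
Target fraction: 61.7 / 351 mW = 0.1758 of I₀.
Need I₃/I₀ = 0.1758, so cos²(θ − 107°) = 0.1758 / 0.2345 = 0.7495.
θ − 107° = arccos(√0.7495) = 30.0°, giving θ ≈ 107 + 30.0 = 137.0°.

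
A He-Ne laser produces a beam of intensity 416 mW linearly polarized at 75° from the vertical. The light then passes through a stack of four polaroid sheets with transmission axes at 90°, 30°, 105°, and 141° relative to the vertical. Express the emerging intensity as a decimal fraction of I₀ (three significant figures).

I/I₀ ≈ 0.0102

I₁ = 416 mW · cos²(15°) = 388.1 mW.
I₂ = I₁ · cos²(60°) = 388.1 · 0.25 = 97.03 mW.
I₃ = I₂ · cos²(75°) = 97.03 · 0.06699 = 6.5 mW.
I₄ = I₃ · cos²(36°) = 6.5 · 0.6545 = 4.254 mW.
Transmitted fraction = 0.01023.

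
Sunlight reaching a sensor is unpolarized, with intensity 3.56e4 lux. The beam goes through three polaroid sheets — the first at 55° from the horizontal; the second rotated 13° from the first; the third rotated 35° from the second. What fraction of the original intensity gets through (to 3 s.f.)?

I/I₀ ≈ 0.319

Unpolarized light through the first polarizer → I₁ = 3.56e4 lux/2 = 1.78e+04 lux, polarized at 55°.
I₂ = I₁ · cos²(13°) = 1.78e+04 · 0.9494 = 1.69e+04 lux.
I₃ = I₂ · cos²(35°) = 1.69e+04 · 0.671 = 1.134e+04 lux.
Transmitted fraction = 0.3185.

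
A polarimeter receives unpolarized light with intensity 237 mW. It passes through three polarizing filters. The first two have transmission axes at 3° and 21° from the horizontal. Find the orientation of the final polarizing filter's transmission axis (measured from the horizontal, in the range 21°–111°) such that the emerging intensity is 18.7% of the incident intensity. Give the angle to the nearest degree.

θ ≈ 71°

Unpolarized light through the first polarizer → I₁ = ½ I₀, now polarized at 3°.
I₂ = I₁ cos²(21° − 3°) = 0.5 I₀ · cos²(18°) = 0.4523 I₀.
Need I₃/I₀ = 0.187, so cos²(θ − 21°) = 0.187 / 0.4523 = 0.4135.
θ − 21° = arccos(√0.4135) = 50.0°, giving θ ≈ 21 + 50.0 = 71.0°.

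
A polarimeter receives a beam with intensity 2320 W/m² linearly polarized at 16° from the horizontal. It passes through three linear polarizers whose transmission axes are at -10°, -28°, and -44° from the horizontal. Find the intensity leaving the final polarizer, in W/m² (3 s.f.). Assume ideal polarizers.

I ≈ 1570 W/m²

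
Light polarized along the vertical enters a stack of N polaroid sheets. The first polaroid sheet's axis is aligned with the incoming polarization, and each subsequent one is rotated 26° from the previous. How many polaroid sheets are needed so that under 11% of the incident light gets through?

N = 12

First polarizer is aligned with the polarization: full transmission.
Each further stage multiplies by cos²(26°) = 0.8078.
After N polarizers: T = 0.8078^(N−1). Require T < 0.11 ⇒ N−1 > ln(0.11)/ln(0.8078) = 10.34, so N−1 ≥ 11 and N = 12.
Check: N=12 gives T = 0.09561 < 0.11; N=11 gives T = 0.1184.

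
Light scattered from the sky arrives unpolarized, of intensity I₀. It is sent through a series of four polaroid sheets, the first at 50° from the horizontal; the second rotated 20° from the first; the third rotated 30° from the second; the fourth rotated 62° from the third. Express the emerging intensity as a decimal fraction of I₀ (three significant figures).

≈ 0.0730 I₀

Unpolarized light through the first polarizer → I₁ = ½ I₀, now polarized at 50°.
I₂ = I₁ cos²(20°) = 0.5 · 0.883 I₀ = 0.4415 I₀.
I₃ = I₂ cos²(30°) = 0.4415 · 0.75 I₀ = 0.3311 I₀.
I₄ = I₃ cos²(62°) = 0.3311 · 0.2204 I₀ = 0.07298 I₀.
Transmitted fraction = 0.07298.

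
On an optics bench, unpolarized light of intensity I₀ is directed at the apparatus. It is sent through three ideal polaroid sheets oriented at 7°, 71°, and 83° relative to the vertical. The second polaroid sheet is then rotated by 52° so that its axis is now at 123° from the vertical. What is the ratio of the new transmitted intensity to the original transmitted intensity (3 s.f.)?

I_new/I_old ≈ 0.613

Before rotation:
Unpolarized light through the first polarizer → I₁ = ½ I₀, now polarized at 7°.
I₂ = I₁ cos²(71° − 7°) = 0.5 I₀ · cos²(64°) = 0.09608 I₀.
I₃ = I₂ cos²(83° − 71°) = 0.09608 I₀ · cos²(12°) = 0.09193 I₀.
After rotation:
Unpolarized light through the first polarizer → I₁ = ½ I₀, now polarized at 7°.
Angle between axes 1 and 2: 64°. I₂ = 0.5 I₀ · cos²(64°) = 0.09608 I₀.
I₃ = I₂ cos²(83° − 123°) = 0.09608 I₀ · cos²(40°) = 0.05638 I₀.
Ratio = 0.05638 / 0.09193 = 0.6133.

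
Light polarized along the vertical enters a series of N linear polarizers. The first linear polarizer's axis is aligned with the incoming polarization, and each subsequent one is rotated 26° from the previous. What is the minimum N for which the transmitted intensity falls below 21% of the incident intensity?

N = 9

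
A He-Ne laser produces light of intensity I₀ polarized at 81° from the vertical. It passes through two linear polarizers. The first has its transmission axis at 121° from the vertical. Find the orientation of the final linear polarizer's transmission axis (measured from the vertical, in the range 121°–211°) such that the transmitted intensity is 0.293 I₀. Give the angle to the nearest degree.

θ ≈ 166°

I₁ = I₀ cos²(121° − 81°) = I₀ cos²(40°) = 0.5868 I₀.
Need I₂/I₀ = 0.293, so cos²(θ − 121°) = 0.293 / 0.5868 = 0.4993.
θ − 121° = arccos(√0.4993) = 45.0°, giving θ ≈ 121 + 45.0 = 166.0°.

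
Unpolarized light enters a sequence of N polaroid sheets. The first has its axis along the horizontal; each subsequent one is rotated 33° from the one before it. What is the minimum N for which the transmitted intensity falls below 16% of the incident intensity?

N = 5

First polarizer halves the unpolarized light: factor 1/2.
Each further stage multiplies by cos²(33°) = 0.7034.
After N polarizers: T = 0.5·0.7034^(N−1). Require T < 0.16 ⇒ N−1 > ln(0.16/0.5)/ln(0.7034) = 3.24, so N−1 ≥ 4 and N = 5.
Check: N=5 gives T = 0.1224 < 0.16; N=4 gives T = 0.174.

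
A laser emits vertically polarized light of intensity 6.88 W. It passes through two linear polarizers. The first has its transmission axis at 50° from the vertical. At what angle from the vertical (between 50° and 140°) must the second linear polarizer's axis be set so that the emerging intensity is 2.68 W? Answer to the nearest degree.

θ ≈ 64°

By Malus's law, I₁ = I₀ cos²(50° − 0°) = I₀ cos²(50°) = 0.4132 I₀.
Target fraction: 2.68 / 6.88 W = 0.3895 of I₀.
Need I₂/I₀ = 0.3895, so cos²(θ − 50°) = 0.3895 / 0.4132 = 0.9428.
θ − 50° = arccos(√0.9428) = 13.8°, giving θ ≈ 50 + 13.8 = 63.8°.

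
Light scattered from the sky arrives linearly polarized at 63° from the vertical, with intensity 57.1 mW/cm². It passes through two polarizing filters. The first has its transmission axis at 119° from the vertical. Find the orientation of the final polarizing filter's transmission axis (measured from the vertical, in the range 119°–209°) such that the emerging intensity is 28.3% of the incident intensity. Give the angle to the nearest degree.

By Malus's law, I₁ = I₀ cos²(119° − 63°) = I₀ cos²(56°) = 0.3127 I₀.
Need I₂/I₀ = 0.283, so cos²(θ − 119°) = 0.283 / 0.3127 = 0.905.
θ − 119° = arccos(√0.905) = 17.9°, giving θ ≈ 119 + 17.9 = 136.9°.

θ ≈ 137°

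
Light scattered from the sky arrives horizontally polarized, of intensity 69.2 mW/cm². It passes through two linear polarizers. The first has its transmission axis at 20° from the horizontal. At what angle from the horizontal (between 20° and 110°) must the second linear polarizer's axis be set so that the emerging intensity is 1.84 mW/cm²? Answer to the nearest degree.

By Malus's law, I₁ = I₀ cos²(20° − 0°) = I₀ cos²(20°) = 0.883 I₀.
Target fraction: 1.84 / 69.2 mW/cm² = 0.02659 of I₀.
Need I₂/I₀ = 0.02659, so cos²(θ − 20°) = 0.02659 / 0.883 = 0.03011.
θ − 20° = arccos(√0.03011) = 80.0°, giving θ ≈ 20 + 80.0 = 100.0°.

θ ≈ 100°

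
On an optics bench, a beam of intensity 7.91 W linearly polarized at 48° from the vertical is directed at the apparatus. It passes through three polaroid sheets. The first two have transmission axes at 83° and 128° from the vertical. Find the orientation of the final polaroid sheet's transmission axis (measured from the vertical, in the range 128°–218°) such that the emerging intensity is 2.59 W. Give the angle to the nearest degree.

θ ≈ 137°

By Malus's law, I₁ = I₀ cos²(83° − 48°) = I₀ cos²(35°) = 0.671 I₀.
I₂ = I₁ cos²(128° − 83°) = 0.671 I₀ · cos²(45°) = 0.3355 I₀.
Target fraction: 2.59 / 7.91 W = 0.3274 of I₀.
Need I₃/I₀ = 0.3274, so cos²(θ − 128°) = 0.3274 / 0.3355 = 0.9759.
θ − 128° = arccos(√0.9759) = 8.9°, giving θ ≈ 128 + 8.9 = 136.9°.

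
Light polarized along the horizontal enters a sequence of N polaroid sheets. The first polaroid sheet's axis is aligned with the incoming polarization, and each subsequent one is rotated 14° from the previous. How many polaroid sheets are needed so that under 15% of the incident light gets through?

N = 33

First polarizer is aligned with the polarization: full transmission.
Each further stage multiplies by cos²(14°) = 0.9415.
After N polarizers: T = 0.9415^(N−1). Require T < 0.15 ⇒ N−1 > ln(0.15)/ln(0.9415) = 31.46, so N−1 ≥ 32 and N = 33.
Check: N=33 gives T = 0.1452 < 0.15; N=32 gives T = 0.1542.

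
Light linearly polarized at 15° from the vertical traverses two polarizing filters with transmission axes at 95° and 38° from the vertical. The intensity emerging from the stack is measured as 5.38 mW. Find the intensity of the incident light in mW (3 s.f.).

By Malus's law, I₁ = I₀ cos²(95° − 15°) = I₀ cos²(80°) = 0.03015 I₀.
I₂ = I₁ cos²(38° − 95°) = 0.03015 I₀ · cos²(57°) = 0.008945 I₀.
So 5.38 mW = 0.008945 I₀, giving I₀ = 5.38/0.008945 = 601.5 mW.

I₀ ≈ 601 mW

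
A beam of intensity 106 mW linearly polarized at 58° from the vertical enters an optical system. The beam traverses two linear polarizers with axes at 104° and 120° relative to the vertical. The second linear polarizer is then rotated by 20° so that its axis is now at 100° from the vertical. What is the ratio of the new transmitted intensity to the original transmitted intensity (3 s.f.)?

Before rotation:
I₁ = I₀ cos²(104° − 58°) = I₀ cos²(46°) = 0.4826 I₀.
I₂ = I₁ cos²(120° − 104°) = 0.4826 I₀ · cos²(16°) = 0.4459 I₀.
After rotation:
I₁ = I₀ cos²(104° − 58°) = I₀ cos²(46°) = 0.4826 I₀.
I₂ = I₁ cos²(100° − 104°) = 0.4826 I₀ · cos²(4°) = 0.4802 I₀.
Ratio = 0.4802 / 0.4459 = 1.077.

I_new/I_old ≈ 1.08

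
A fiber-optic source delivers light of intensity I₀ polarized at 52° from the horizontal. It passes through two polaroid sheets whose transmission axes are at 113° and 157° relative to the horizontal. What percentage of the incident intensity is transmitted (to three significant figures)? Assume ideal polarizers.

By Malus's law, I₁ = I₀ cos²(113° − 52°) = I₀ cos²(61°) = 0.235 I₀.
I₂ = I₁ cos²(157° − 113°) = 0.235 I₀ · cos²(44°) = 0.1216 I₀.
That is 12.16% of the incident intensity.

≈ 12.2%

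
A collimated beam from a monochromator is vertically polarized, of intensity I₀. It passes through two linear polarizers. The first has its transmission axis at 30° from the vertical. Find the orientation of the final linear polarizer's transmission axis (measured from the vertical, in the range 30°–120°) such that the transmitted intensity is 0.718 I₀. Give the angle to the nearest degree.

I₁ = I₀ cos²(30° − 0°) = I₀ cos²(30°) = 0.75 I₀.
Need I₂/I₀ = 0.718, so cos²(θ − 30°) = 0.718 / 0.75 = 0.9573.
θ − 30° = arccos(√0.9573) = 11.9°, giving θ ≈ 30 + 11.9 = 41.9°.

θ ≈ 42°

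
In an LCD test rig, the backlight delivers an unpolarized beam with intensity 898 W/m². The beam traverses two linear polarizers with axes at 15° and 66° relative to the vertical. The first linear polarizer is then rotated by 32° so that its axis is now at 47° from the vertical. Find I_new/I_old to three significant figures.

Before rotation:
Unpolarized light through the first polarizer → I₁ = ½ I₀, now polarized at 15°.
I₂ = I₁ cos²(66° − 15°) = 0.5 I₀ · cos²(51°) = 0.198 I₀.
After rotation:
Unpolarized light through the first polarizer → I₁ = ½ I₀, now polarized at 47°.
I₂ = I₁ cos²(66° − 47°) = 0.5 I₀ · cos²(19°) = 0.447 I₀.
Ratio = 0.447 / 0.198 = 2.257.

I_new/I_old ≈ 2.26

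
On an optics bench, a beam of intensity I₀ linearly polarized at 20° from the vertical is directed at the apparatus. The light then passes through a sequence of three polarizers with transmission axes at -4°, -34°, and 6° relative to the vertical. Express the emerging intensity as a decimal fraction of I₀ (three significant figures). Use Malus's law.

≈ 0.367 I₀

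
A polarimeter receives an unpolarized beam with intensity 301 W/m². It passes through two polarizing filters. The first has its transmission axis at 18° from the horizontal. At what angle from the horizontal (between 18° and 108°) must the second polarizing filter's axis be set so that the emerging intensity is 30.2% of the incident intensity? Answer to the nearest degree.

Unpolarized light through the first polarizer → I₁ = ½ I₀, now polarized at 18°.
Need I₂/I₀ = 0.302, so cos²(θ − 18°) = 0.302 / 0.5 = 0.604.
θ − 18° = arccos(√0.604) = 39.0°, giving θ ≈ 18 + 39.0 = 57.0°.

θ ≈ 57°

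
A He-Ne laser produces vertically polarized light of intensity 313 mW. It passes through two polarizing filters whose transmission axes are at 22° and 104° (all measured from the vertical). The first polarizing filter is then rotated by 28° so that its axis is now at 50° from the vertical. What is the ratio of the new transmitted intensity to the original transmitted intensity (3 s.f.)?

Before rotation:
I₁ = I₀ cos²(22° − 0°) = I₀ cos²(22°) = 0.8597 I₀.
I₂ = I₁ cos²(104° − 22°) = 0.8597 I₀ · cos²(82°) = 0.01665 I₀.
After rotation:
I₁ = I₀ cos²(50° − 0°) = I₀ cos²(50°) = 0.4132 I₀.
I₂ = I₁ cos²(104° − 50°) = 0.4132 I₀ · cos²(54°) = 0.1427 I₀.
Ratio = 0.1427 / 0.01665 = 8.573.

I_new/I_old ≈ 8.57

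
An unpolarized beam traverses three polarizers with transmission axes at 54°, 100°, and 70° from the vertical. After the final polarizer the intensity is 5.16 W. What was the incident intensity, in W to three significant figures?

I₀ ≈ 28.5 W

Unpolarized light through the first polarizer → I₁ = ½ I₀, now polarized at 54°.
I₂ = I₁ cos²(100° − 54°) = 0.5 I₀ · cos²(46°) = 0.2413 I₀.
I₃ = I₂ cos²(70° − 100°) = 0.2413 I₀ · cos²(30°) = 0.181 I₀.
So 5.16 W = 0.181 I₀, giving I₀ = 5.16/0.181 = 28.52 W.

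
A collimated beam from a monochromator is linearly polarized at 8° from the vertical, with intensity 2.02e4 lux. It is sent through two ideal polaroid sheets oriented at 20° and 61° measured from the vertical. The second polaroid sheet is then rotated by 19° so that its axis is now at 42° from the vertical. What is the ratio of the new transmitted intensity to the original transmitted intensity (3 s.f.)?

Before rotation:
I₁ = I₀ cos²(20° − 8°) = I₀ cos²(12°) = 0.9568 I₀.
I₂ = I₁ cos²(61° − 20°) = 0.9568 I₀ · cos²(41°) = 0.545 I₀.
After rotation:
I₁ = I₀ cos²(20° − 8°) = I₀ cos²(12°) = 0.9568 I₀.
I₂ = I₁ cos²(42° − 20°) = 0.9568 I₀ · cos²(22°) = 0.8225 I₀.
Ratio = 0.8225 / 0.545 = 1.509.

I_new/I_old ≈ 1.51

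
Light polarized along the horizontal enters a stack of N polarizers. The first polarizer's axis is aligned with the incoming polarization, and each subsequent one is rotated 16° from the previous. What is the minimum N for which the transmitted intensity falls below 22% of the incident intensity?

N = 21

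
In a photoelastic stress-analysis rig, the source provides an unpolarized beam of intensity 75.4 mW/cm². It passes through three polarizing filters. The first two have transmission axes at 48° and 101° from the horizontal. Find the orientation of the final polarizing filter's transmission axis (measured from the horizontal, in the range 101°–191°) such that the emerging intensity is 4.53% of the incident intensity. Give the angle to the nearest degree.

Unpolarized light through the first polarizer → I₁ = ½ I₀, now polarized at 48°.
I₂ = I₁ cos²(101° − 48°) = 0.5 I₀ · cos²(53°) = 0.1811 I₀.
Need I₃/I₀ = 0.0453, so cos²(θ − 101°) = 0.0453 / 0.1811 = 0.2502.
θ − 101° = arccos(√0.2502) = 60.0°, giving θ ≈ 101 + 60.0 = 161.0°.

θ ≈ 161°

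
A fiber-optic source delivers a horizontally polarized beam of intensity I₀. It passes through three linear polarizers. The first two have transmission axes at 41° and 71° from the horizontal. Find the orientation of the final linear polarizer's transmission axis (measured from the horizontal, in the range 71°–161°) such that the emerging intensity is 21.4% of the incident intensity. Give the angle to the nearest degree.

θ ≈ 116°

I₁ = I₀ cos²(41° − 0°) = I₀ cos²(41°) = 0.5696 I₀.
I₂ = I₁ cos²(71° − 41°) = 0.5696 I₀ · cos²(30°) = 0.4272 I₀.
Need I₃/I₀ = 0.214, so cos²(θ − 71°) = 0.214 / 0.4272 = 0.5009.
θ − 71° = arccos(√0.5009) = 44.9°, giving θ ≈ 71 + 44.9 = 115.9°.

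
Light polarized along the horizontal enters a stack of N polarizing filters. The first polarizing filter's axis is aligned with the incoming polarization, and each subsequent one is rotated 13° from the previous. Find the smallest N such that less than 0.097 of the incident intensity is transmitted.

N = 46

First polarizer is aligned with the polarization: full transmission.
Each further stage multiplies by cos²(13°) = 0.9494.
After N polarizers: T = 0.9494^(N−1). Require T < 0.097 ⇒ N−1 > ln(0.097)/ln(0.9494) = 44.93, so N−1 ≥ 45 and N = 46.
Check: N=46 gives T = 0.09664 < 0.097; N=45 gives T = 0.1018.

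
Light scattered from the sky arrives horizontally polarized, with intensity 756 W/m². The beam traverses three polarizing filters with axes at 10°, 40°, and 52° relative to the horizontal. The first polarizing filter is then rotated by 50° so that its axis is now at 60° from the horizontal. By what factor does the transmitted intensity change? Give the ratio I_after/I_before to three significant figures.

I_new/I_old ≈ 0.303

Before rotation:
By Malus's law, I₁ = I₀ cos²(10° − 0°) = I₀ cos²(10°) = 0.9698 I₀.
I₂ = I₁ cos²(40° − 10°) = 0.9698 I₀ · cos²(30°) = 0.7274 I₀.
I₃ = I₂ cos²(52° − 40°) = 0.7274 I₀ · cos²(12°) = 0.6959 I₀.
After rotation:
I₁ = I₀ cos²(60° − 0°) = I₀ cos²(60°) = 0.25 I₀.
I₂ = I₁ cos²(40° − 60°) = 0.25 I₀ · cos²(20°) = 0.2208 I₀.
I₃ = I₂ cos²(52° − 40°) = 0.2208 I₀ · cos²(12°) = 0.2112 I₀.
Ratio = 0.2112 / 0.6959 = 0.3035.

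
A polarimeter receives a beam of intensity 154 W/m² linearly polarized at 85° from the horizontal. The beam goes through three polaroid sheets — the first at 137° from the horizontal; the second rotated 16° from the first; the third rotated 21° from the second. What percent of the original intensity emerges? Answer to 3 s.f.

≈ 30.5%

I₁ = 154 W/m² · cos²(52°) = 58.37 W/m².
I₂ = I₁ · cos²(16°) = 58.37 · 0.924 = 53.94 W/m².
I₃ = I₂ · cos²(21°) = 53.94 · 0.8716 = 47.01 W/m².
That is 30.53% of the incident intensity.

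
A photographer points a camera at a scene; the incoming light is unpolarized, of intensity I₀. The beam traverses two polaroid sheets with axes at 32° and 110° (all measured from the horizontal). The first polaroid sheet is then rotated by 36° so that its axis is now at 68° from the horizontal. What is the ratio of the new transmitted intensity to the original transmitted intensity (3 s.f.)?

Before rotation:
Unpolarized light through the first polarizer → I₁ = ½ I₀, now polarized at 32°.
I₂ = I₁ cos²(110° − 32°) = 0.5 I₀ · cos²(78°) = 0.02161 I₀.
After rotation:
Unpolarized light through the first polarizer → I₁ = ½ I₀, now polarized at 68°.
I₂ = I₁ cos²(110° − 68°) = 0.5 I₀ · cos²(42°) = 0.2761 I₀.
Ratio = 0.2761 / 0.02161 = 12.78.

I_new/I_old ≈ 12.8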